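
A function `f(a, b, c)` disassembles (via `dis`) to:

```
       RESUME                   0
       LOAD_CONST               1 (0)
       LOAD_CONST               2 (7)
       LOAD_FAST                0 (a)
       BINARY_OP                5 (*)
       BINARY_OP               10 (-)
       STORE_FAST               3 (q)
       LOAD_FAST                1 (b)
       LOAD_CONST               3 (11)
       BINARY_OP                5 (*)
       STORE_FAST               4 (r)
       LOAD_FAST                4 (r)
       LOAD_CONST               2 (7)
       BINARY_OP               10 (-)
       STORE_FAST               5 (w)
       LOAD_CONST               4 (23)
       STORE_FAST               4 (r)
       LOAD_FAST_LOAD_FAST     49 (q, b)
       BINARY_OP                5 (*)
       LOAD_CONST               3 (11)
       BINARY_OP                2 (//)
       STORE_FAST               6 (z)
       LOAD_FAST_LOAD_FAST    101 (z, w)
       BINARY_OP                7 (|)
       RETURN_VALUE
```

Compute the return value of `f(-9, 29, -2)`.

446

LOAD_CONST → push 0. Stack: [0]
LOAD_CONST → push 7. Stack: [0, 7]
LOAD_FAST a → push -9. Stack: [0, 7, -9]
BINARY_OP * → 7 * -9 = -63. Stack: [0, -63]
BINARY_OP - → 0 - -63 = 63. Stack: [63]
STORE_FAST q → q=63. Stack: []
LOAD_FAST b → push 29. Stack: [29]
LOAD_CONST → push 11. Stack: [29, 11]
BINARY_OP * → 29 * 11 = 319. Stack: [319]
STORE_FAST r → r=319. Stack: []
LOAD_FAST r → push 319. Stack: [319]
LOAD_CONST → push 7. Stack: [319, 7]
BINARY_OP - → 319 - 7 = 312. Stack: [312]
STORE_FAST w → w=312. Stack: []
LOAD_CONST → push 23. Stack: [23]
STORE_FAST r → r=23. Stack: []
LOAD_FAST_LOAD_FAST q,b → push 63,29. Stack: [63, 29]
BINARY_OP * → 63 * 29 = 1827. Stack: [1827]
LOAD_CONST → push 11. Stack: [1827, 11]
BINARY_OP // → 1827 // 11 = 166. Stack: [166]
STORE_FAST z → z=166. Stack: []
LOAD_FAST_LOAD_FAST z,w → push 166,312. Stack: [166, 312]
BINARY_OP | → 166 | 312 = 446. Stack: [446]
RETURN_VALUE → return 446.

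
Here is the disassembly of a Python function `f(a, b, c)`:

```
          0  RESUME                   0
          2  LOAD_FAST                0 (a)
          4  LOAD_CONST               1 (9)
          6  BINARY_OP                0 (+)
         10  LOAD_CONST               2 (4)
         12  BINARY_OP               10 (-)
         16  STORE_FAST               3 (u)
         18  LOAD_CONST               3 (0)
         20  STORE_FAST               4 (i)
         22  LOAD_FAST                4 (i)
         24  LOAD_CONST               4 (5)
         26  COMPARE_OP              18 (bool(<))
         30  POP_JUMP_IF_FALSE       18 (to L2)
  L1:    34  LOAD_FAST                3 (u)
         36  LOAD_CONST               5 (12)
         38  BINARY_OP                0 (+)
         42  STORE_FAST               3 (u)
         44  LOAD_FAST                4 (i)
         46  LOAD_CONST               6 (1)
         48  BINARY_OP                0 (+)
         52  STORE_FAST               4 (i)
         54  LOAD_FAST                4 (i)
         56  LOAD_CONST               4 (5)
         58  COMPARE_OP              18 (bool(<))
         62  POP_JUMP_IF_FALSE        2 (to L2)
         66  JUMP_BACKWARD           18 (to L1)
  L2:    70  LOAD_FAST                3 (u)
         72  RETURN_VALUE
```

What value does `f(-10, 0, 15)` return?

LOAD_FAST a → push -10
LOAD_CONST → push 9
BINARY_OP + → -10 + 9 = -1
LOAD_CONST → push 4
BINARY_OP - → -1 - 4 = -5
STORE_FAST u → u=-5
LOAD_CONST → push 0
STORE_FAST i → i=0
LOAD_FAST i → push 0
LOAD_CONST → push 5
COMPARE_OP bool(<) → 0 vs 5 = True
POP_JUMP_IF_FALSE → pop True; no jump
LOAD_FAST u → push -5
LOAD_CONST → push 12
BINARY_OP + → -5 + 12 = 7
STORE_FAST u → u=7
LOAD_FAST i → push 0
LOAD_CONST → push 1
BINARY_OP + → 0 + 1 = 1
STORE_FAST i → i=1
LOAD_FAST i → push 1
LOAD_CONST → push 5
COMPARE_OP bool(<) → 1 vs 5 = True
POP_JUMP_IF_FALSE → pop True; no jump
LOAD_FAST u → push 7
LOAD_CONST → push 12
BINARY_OP + → 7 + 12 = 19
STORE_FAST u → u=19
LOAD_FAST i → push 1
LOAD_CONST → push 1
BINARY_OP + → 1 + 1 = 2
STORE_FAST i → i=2
LOAD_FAST i → push 2
LOAD_CONST → push 5
COMPARE_OP bool(<) → 2 vs 5 = True
POP_JUMP_IF_FALSE → pop True; no jump
LOAD_FAST u → push 19
LOAD_CONST → push 12
BINARY_OP + → 19 + 12 = 31
STORE_FAST u → u=31
LOAD_FAST i → push 2
LOAD_CONST → push 1
BINARY_OP + → 2 + 1 = 3
STORE_FAST i → i=3
LOAD_FAST i → push 3
LOAD_CONST → push 5
COMPARE_OP bool(<) → 3 vs 5 = True
POP_JUMP_IF_FALSE → pop True; no jump
LOAD_FAST u → push 31
LOAD_CONST → push 12
BINARY_OP + → 31 + 12 = 43
STORE_FAST u → u=43
LOAD_FAST i → push 3
LOAD_CONST → push 1
BINARY_OP + → 3 + 1 = 4
STORE_FAST i → i=4
LOAD_FAST i → push 4
LOAD_CONST → push 5
COMPARE_OP bool(<) → 4 vs 5 = True
POP_JUMP_IF_FALSE → pop True; no jump
LOAD_FAST u → push 43
LOAD_CONST → push 12
BINARY_OP + → 43 + 12 = 55
STORE_FAST u → u=55
LOAD_FAST i → push 4
LOAD_CONST → push 1
BINARY_OP + → 4 + 1 = 5
STORE_FAST i → i=5
LOAD_FAST i → push 5
LOAD_CONST → push 5
COMPARE_OP bool(<) → 5 vs 5 = False
POP_JUMP_IF_FALSE → pop False; jump
LOAD_FAST u → push 55
RETURN_VALUE → return 55.

55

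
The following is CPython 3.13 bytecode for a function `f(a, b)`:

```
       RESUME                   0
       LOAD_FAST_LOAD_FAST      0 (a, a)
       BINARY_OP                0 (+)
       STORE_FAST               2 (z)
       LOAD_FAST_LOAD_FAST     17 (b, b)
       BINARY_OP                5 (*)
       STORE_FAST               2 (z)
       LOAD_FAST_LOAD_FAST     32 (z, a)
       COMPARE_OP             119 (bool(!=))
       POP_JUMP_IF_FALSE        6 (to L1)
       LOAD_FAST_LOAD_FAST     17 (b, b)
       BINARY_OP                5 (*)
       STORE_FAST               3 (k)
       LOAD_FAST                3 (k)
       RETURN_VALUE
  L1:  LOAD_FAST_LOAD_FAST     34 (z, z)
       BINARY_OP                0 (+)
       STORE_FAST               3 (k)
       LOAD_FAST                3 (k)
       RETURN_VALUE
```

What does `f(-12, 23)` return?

LOAD_FAST_LOAD_FAST a,a → push -12,-12. Stack: [-12, -12]
BINARY_OP + → -12 + -12 = -24. Stack: [-24]
STORE_FAST z → z=-24. Stack: []
LOAD_FAST_LOAD_FAST b,b → push 23,23. Stack: [23, 23]
BINARY_OP * → 23 * 23 = 529. Stack: [529]
STORE_FAST z → z=529. Stack: []
LOAD_FAST_LOAD_FAST z,a → push 529,-12. Stack: [529, -12]
COMPARE_OP bool(!=) → 529 vs -12 = True. Stack: [True]
POP_JUMP_IF_FALSE → pop True; no jump. Stack: []
LOAD_FAST_LOAD_FAST b,b → push 23,23. Stack: [23, 23]
BINARY_OP * → 23 * 23 = 529. Stack: [529]
STORE_FAST k → k=529. Stack: []
LOAD_FAST k → push 529. Stack: [529]
RETURN_VALUE → return 529.

529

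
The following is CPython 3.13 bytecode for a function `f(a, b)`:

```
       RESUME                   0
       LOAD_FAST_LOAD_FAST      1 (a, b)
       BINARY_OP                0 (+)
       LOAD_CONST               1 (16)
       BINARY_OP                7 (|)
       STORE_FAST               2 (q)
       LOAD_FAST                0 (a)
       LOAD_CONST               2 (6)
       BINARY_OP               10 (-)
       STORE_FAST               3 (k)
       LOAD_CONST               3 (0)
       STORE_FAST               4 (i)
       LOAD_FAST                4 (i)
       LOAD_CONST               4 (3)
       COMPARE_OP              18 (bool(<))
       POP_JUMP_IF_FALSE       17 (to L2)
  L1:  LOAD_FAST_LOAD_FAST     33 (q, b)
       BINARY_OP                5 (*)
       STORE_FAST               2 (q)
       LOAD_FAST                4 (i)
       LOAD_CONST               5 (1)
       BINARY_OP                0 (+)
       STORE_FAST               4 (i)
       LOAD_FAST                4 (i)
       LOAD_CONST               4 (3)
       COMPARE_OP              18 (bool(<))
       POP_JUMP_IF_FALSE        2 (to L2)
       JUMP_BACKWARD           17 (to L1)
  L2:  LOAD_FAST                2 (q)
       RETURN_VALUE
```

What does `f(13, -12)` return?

LOAD_FAST_LOAD_FAST a,b → push 13,-12. Stack: [13, -12]
BINARY_OP + → 13 + -12 = 1. Stack: [1]
LOAD_CONST → push 16. Stack: [1, 16]
BINARY_OP | → 1 | 16 = 17. Stack: [17]
STORE_FAST q → q=17. Stack: []
LOAD_FAST a → push 13. Stack: [13]
LOAD_CONST → push 6. Stack: [13, 6]
BINARY_OP - → 13 - 6 = 7. Stack: [7]
STORE_FAST k → k=7. Stack: []
LOAD_CONST → push 0. Stack: [0]
STORE_FAST i → i=0. Stack: []
LOAD_FAST i → push 0. Stack: [0]
LOAD_CONST → push 3. Stack: [0, 3]
COMPARE_OP bool(<) → 0 vs 3 = True. Stack: [True]
POP_JUMP_IF_FALSE → pop True; no jump. Stack: []
LOAD_FAST_LOAD_FAST q,b → push 17,-12. Stack: [17, -12]
BINARY_OP * → 17 * -12 = -204. Stack: [-204]
STORE_FAST q → q=-204. Stack: []
LOAD_FAST i → push 0. Stack: [0]
LOAD_CONST → push 1. Stack: [0, 1]
BINARY_OP + → 0 + 1 = 1. Stack: [1]
STORE_FAST i → i=1. Stack: []
LOAD_FAST i → push 1. Stack: [1]
LOAD_CONST → push 3. Stack: [1, 3]
COMPARE_OP bool(<) → 1 vs 3 = True. Stack: [True]
POP_JUMP_IF_FALSE → pop True; no jump. Stack: []
LOAD_FAST_LOAD_FAST q,b → push -204,-12. Stack: [-204, -12]
BINARY_OP * → -204 * -12 = 2448. Stack: [2448]
STORE_FAST q → q=2448. Stack: []
LOAD_FAST i → push 1. Stack: [1]
LOAD_CONST → push 1. Stack: [1, 1]
BINARY_OP + → 1 + 1 = 2. Stack: [2]
STORE_FAST i → i=2. Stack: []
LOAD_FAST i → push 2. Stack: [2]
LOAD_CONST → push 3. Stack: [2, 3]
COMPARE_OP bool(<) → 2 vs 3 = True. Stack: [True]
POP_JUMP_IF_FALSE → pop True; no jump. Stack: []
LOAD_FAST_LOAD_FAST q,b → push 2448,-12. Stack: [2448, -12]
BINARY_OP * → 2448 * -12 = -29376. Stack: [-29376]
STORE_FAST q → q=-29376. Stack: []
LOAD_FAST i → push 2. Stack: [2]
LOAD_CONST → push 1. Stack: [2, 1]
BINARY_OP + → 2 + 1 = 3. Stack: [3]
STORE_FAST i → i=3. Stack: []
LOAD_FAST i → push 3. Stack: [3]
LOAD_CONST → push 3. Stack: [3, 3]
COMPARE_OP bool(<) → 3 vs 3 = False. Stack: [False]
POP_JUMP_IF_FALSE → pop False; jump. Stack: []
LOAD_FAST q → push -29376. Stack: [-29376]
RETURN_VALUE → return -29376.

-29376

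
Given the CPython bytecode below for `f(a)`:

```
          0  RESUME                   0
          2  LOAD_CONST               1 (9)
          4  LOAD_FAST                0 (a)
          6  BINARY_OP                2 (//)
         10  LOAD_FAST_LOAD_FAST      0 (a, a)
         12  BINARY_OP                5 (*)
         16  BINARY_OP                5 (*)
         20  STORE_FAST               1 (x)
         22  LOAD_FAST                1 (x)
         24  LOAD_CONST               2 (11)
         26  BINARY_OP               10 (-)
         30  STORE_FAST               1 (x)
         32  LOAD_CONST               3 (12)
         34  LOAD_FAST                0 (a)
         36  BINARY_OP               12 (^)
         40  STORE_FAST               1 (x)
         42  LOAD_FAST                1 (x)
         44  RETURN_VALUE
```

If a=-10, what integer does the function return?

-6

LOAD_CONST → push 9. Stack: [9]
LOAD_FAST a → push -10. Stack: [9, -10]
BINARY_OP // → 9 // -10 = -1. Stack: [-1]
LOAD_FAST_LOAD_FAST a,a → push -10,-10. Stack: [-1, -10, -10]
BINARY_OP * → -10 * -10 = 100. Stack: [-1, 100]
BINARY_OP * → -1 * 100 = -100. Stack: [-100]
STORE_FAST x → x=-100. Stack: []
LOAD_FAST x → push -100. Stack: [-100]
LOAD_CONST → push 11. Stack: [-100, 11]
BINARY_OP - → -100 - 11 = -111. Stack: [-111]
STORE_FAST x → x=-111. Stack: []
LOAD_CONST → push 12. Stack: [12]
LOAD_FAST a → push -10. Stack: [12, -10]
BINARY_OP ^ → 12 ^ -10 = -6. Stack: [-6]
STORE_FAST x → x=-6. Stack: []
LOAD_FAST x → push -6. Stack: [-6]
RETURN_VALUE → return -6.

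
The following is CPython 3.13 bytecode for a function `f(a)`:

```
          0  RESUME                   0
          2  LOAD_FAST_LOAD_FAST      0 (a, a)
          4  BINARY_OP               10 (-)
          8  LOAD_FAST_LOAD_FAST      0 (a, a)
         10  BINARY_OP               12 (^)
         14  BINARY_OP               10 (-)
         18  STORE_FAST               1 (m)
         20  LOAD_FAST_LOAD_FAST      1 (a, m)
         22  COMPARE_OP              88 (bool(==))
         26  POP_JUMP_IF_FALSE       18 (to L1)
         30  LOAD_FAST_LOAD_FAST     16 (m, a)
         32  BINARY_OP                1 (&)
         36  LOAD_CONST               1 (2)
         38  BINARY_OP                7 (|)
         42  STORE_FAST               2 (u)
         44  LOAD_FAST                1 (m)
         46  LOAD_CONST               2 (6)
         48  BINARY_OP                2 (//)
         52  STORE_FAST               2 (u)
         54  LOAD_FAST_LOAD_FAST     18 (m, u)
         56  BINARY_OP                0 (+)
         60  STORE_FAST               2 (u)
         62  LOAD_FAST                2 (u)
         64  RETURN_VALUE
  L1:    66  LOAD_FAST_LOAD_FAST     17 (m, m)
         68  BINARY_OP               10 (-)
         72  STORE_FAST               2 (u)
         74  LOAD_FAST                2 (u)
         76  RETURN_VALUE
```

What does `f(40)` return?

LOAD_FAST_LOAD_FAST a,a → push 40,40. Stack: [40, 40]
BINARY_OP - → 40 - 40 = 0. Stack: [0]
LOAD_FAST_LOAD_FAST a,a → push 40,40. Stack: [0, 40, 40]
BINARY_OP ^ → 40 ^ 40 = 0. Stack: [0, 0]
BINARY_OP - → 0 - 0 = 0. Stack: [0]
STORE_FAST m → m=0. Stack: []
LOAD_FAST_LOAD_FAST a,m → push 40,0. Stack: [40, 0]
COMPARE_OP bool(==) → 40 vs 0 = False. Stack: [False]
POP_JUMP_IF_FALSE → pop False; jump. Stack: []
LOAD_FAST_LOAD_FAST m,m → push 0,0. Stack: [0, 0]
BINARY_OP - → 0 - 0 = 0. Stack: [0]
STORE_FAST u → u=0. Stack: []
LOAD_FAST u → push 0. Stack: [0]
RETURN_VALUE → return 0.

0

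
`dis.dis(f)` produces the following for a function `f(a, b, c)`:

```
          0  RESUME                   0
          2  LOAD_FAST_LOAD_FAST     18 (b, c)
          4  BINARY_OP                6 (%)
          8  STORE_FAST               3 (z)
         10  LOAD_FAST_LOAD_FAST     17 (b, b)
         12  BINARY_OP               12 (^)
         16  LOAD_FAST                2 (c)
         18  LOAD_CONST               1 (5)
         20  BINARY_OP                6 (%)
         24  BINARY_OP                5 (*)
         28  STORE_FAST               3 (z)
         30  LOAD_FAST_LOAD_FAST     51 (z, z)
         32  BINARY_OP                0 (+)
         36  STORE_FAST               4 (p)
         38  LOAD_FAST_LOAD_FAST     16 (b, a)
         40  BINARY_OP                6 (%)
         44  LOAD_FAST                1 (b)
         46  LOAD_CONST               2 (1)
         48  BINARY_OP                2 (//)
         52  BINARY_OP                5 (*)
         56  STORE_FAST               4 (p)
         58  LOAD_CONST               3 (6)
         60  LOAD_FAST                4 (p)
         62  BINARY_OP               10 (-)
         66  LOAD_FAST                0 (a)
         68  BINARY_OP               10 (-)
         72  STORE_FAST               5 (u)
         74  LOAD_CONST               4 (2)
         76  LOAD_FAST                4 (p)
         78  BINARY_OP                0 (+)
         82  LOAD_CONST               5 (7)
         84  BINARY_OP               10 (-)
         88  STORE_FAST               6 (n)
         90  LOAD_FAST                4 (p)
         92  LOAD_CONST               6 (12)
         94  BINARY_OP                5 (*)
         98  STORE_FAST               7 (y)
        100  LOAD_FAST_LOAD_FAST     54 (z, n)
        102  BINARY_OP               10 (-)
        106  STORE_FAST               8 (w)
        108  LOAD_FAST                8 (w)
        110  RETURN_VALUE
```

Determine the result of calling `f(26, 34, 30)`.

-267

LOAD_FAST_LOAD_FAST b,c → push 34,30. Stack: [34, 30]
BINARY_OP % → 34 % 30 = 4. Stack: [4]
STORE_FAST z → z=4. Stack: []
LOAD_FAST_LOAD_FAST b,b → push 34,34. Stack: [34, 34]
BINARY_OP ^ → 34 ^ 34 = 0. Stack: [0]
LOAD_FAST c → push 30. Stack: [0, 30]
LOAD_CONST → push 5. Stack: [0, 30, 5]
BINARY_OP % → 30 % 5 = 0. Stack: [0, 0]
BINARY_OP * → 0 * 0 = 0. Stack: [0]
STORE_FAST z → z=0. Stack: []
LOAD_FAST_LOAD_FAST z,z → push 0,0. Stack: [0, 0]
BINARY_OP + → 0 + 0 = 0. Stack: [0]
STORE_FAST p → p=0. Stack: []
LOAD_FAST_LOAD_FAST b,a → push 34,26. Stack: [34, 26]
BINARY_OP % → 34 % 26 = 8. Stack: [8]
LOAD_FAST b → push 34. Stack: [8, 34]
LOAD_CONST → push 1. Stack: [8, 34, 1]
BINARY_OP // → 34 // 1 = 34. Stack: [8, 34]
BINARY_OP * → 8 * 34 = 272. Stack: [272]
STORE_FAST p → p=272. Stack: []
LOAD_CONST → push 6. Stack: [6]
LOAD_FAST p → push 272. Stack: [6, 272]
BINARY_OP - → 6 - 272 = -266. Stack: [-266]
LOAD_FAST a → push 26. Stack: [-266, 26]
BINARY_OP - → -266 - 26 = -292. Stack: [-292]
STORE_FAST u → u=-292. Stack: []
LOAD_CONST → push 2. Stack: [2]
LOAD_FAST p → push 272. Stack: [2, 272]
BINARY_OP + → 2 + 272 = 274. Stack: [274]
LOAD_CONST → push 7. Stack: [274, 7]
BINARY_OP - → 274 - 7 = 267. Stack: [267]
STORE_FAST n → n=267. Stack: []
LOAD_FAST p → push 272. Stack: [272]
LOAD_CONST → push 12. Stack: [272, 12]
BINARY_OP * → 272 * 12 = 3264. Stack: [3264]
STORE_FAST y → y=3264. Stack: []
LOAD_FAST_LOAD_FAST z,n → push 0,267. Stack: [0, 267]
BINARY_OP - → 0 - 267 = -267. Stack: [-267]
STORE_FAST w → w=-267. Stack: []
LOAD_FAST w → push -267. Stack: [-267]
RETURN_VALUE → return -267.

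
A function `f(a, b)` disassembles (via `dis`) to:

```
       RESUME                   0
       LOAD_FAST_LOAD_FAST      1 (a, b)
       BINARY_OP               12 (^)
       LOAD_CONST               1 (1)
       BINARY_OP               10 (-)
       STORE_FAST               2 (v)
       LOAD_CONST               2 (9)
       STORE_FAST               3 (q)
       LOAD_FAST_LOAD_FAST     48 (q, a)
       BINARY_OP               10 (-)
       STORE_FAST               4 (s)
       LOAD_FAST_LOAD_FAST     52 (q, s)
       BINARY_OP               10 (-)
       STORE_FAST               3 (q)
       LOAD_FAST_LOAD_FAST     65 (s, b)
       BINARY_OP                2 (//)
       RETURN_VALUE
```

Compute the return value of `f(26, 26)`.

-1

LOAD_FAST_LOAD_FAST a,b → push 26,26. Stack: [26, 26]
BINARY_OP ^ → 26 ^ 26 = 0. Stack: [0]
LOAD_CONST → push 1. Stack: [0, 1]
BINARY_OP - → 0 - 1 = -1. Stack: [-1]
STORE_FAST v → v=-1. Stack: []
LOAD_CONST → push 9. Stack: [9]
STORE_FAST q → q=9. Stack: []
LOAD_FAST_LOAD_FAST q,a → push 9,26. Stack: [9, 26]
BINARY_OP - → 9 - 26 = -17. Stack: [-17]
STORE_FAST s → s=-17. Stack: []
LOAD_FAST_LOAD_FAST q,s → push 9,-17. Stack: [9, -17]
BINARY_OP - → 9 - -17 = 26. Stack: [26]
STORE_FAST q → q=26. Stack: []
LOAD_FAST_LOAD_FAST s,b → push -17,26. Stack: [-17, 26]
BINARY_OP // → -17 // 26 = -1. Stack: [-1]
RETURN_VALUE → return -1.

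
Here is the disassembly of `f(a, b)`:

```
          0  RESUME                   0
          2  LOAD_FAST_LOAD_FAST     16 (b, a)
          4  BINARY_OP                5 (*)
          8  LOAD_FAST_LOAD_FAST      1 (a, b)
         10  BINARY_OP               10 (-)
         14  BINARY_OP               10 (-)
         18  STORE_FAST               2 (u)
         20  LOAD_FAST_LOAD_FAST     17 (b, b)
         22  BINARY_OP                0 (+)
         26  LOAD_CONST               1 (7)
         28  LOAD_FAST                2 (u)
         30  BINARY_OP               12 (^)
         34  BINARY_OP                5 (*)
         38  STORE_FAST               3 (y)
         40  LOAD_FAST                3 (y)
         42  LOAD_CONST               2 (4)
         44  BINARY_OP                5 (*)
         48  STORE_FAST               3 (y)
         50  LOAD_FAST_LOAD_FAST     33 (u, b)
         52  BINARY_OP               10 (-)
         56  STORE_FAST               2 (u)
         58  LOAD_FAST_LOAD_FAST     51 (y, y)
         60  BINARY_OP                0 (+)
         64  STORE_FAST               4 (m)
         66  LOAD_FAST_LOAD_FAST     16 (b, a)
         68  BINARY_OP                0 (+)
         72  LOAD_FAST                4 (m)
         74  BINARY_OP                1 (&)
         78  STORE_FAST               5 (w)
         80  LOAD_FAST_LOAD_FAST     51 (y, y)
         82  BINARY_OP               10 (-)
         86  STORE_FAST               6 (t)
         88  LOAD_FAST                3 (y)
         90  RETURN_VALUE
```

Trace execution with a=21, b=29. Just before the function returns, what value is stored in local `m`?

288608

LOAD_FAST_LOAD_FAST b,a → push 29,21. Stack: [29, 21]
BINARY_OP * → 29 * 21 = 609. Stack: [609]
LOAD_FAST_LOAD_FAST a,b → push 21,29. Stack: [609, 21, 29]
BINARY_OP - → 21 - 29 = -8. Stack: [609, -8]
BINARY_OP - → 609 - -8 = 617. Stack: [617]
STORE_FAST u → u=617. Stack: []
LOAD_FAST_LOAD_FAST b,b → push 29,29. Stack: [29, 29]
BINARY_OP + → 29 + 29 = 58. Stack: [58]
LOAD_CONST → push 7. Stack: [58, 7]
LOAD_FAST u → push 617. Stack: [58, 7, 617]
BINARY_OP ^ → 7 ^ 617 = 622. Stack: [58, 622]
BINARY_OP * → 58 * 622 = 36076. Stack: [36076]
STORE_FAST y → y=36076. Stack: []
LOAD_FAST y → push 36076. Stack: [36076]
LOAD_CONST → push 4. Stack: [36076, 4]
BINARY_OP * → 36076 * 4 = 144304. Stack: [144304]
STORE_FAST y → y=144304. Stack: []
LOAD_FAST_LOAD_FAST u,b → push 617,29. Stack: [617, 29]
BINARY_OP - → 617 - 29 = 588. Stack: [588]
STORE_FAST u → u=588. Stack: []
LOAD_FAST_LOAD_FAST y,y → push 144304,144304. Stack: [144304, 144304]
BINARY_OP + → 144304 + 144304 = 288608. Stack: [288608]
STORE_FAST m → m=288608. Stack: []
LOAD_FAST_LOAD_FAST b,a → push 29,21. Stack: [29, 21]
BINARY_OP + → 29 + 21 = 50. Stack: [50]
LOAD_FAST m → push 288608. Stack: [50, 288608]
BINARY_OP & → 50 & 288608 = 32. Stack: [32]
STORE_FAST w → w=32. Stack: []
LOAD_FAST_LOAD_FAST y,y → push 144304,144304. Stack: [144304, 144304]
BINARY_OP - → 144304 - 144304 = 0. Stack: [0]
STORE_FAST t → t=0. Stack: []
LOAD_FAST y → push 144304. Stack: [144304]
RETURN_VALUE → return 144304.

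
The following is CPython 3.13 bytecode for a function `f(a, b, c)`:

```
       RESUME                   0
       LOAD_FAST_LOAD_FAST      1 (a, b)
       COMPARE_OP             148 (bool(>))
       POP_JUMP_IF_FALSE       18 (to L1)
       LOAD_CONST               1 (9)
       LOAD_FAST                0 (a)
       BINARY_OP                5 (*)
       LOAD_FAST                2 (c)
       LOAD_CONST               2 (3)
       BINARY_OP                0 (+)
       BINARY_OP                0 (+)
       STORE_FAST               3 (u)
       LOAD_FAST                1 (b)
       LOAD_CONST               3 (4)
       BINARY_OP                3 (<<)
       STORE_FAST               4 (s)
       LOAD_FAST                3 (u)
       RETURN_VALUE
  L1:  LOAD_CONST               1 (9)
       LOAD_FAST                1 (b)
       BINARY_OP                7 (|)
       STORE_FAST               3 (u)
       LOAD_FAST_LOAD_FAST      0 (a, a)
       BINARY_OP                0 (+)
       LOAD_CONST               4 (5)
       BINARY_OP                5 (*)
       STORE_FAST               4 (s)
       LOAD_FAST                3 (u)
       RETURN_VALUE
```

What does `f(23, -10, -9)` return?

201

LOAD_FAST_LOAD_FAST a,b → push 23,-10. Stack: [23, -10]
COMPARE_OP bool(>) → 23 vs -10 = True. Stack: [True]
POP_JUMP_IF_FALSE → pop True; no jump. Stack: []
LOAD_CONST → push 9. Stack: [9]
LOAD_FAST a → push 23. Stack: [9, 23]
BINARY_OP * → 9 * 23 = 207. Stack: [207]
LOAD_FAST c → push -9. Stack: [207, -9]
LOAD_CONST → push 3. Stack: [207, -9, 3]
BINARY_OP + → -9 + 3 = -6. Stack: [207, -6]
BINARY_OP + → 207 + -6 = 201. Stack: [201]
STORE_FAST u → u=201. Stack: []
LOAD_FAST b → push -10. Stack: [-10]
LOAD_CONST → push 4. Stack: [-10, 4]
BINARY_OP << → -10 << 4 = -160. Stack: [-160]
STORE_FAST s → s=-160. Stack: []
LOAD_FAST u → push 201. Stack: [201]
RETURN_VALUE → return 201.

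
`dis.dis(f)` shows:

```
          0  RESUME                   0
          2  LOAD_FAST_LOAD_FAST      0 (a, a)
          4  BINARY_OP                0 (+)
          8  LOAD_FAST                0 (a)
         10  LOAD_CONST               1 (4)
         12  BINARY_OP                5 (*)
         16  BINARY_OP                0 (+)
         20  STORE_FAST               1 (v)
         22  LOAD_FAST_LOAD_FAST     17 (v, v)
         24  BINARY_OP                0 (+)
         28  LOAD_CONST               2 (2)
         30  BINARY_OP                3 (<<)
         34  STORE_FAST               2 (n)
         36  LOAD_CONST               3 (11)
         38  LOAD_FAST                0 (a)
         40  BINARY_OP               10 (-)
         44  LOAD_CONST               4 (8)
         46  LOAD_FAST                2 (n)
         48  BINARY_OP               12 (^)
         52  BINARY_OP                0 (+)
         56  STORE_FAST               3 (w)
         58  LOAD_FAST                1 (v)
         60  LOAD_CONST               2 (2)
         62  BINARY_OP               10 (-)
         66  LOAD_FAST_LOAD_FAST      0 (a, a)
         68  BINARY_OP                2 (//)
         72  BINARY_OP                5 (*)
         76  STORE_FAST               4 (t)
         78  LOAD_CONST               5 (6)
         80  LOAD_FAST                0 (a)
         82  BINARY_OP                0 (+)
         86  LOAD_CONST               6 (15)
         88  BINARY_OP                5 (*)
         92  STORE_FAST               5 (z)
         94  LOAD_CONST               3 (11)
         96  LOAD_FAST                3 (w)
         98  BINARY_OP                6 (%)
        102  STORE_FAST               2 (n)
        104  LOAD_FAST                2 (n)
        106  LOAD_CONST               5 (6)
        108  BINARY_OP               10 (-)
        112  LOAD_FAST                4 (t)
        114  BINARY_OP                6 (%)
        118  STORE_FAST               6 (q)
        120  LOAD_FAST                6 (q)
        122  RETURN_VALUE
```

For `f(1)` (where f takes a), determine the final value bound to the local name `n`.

11

LOAD_FAST_LOAD_FAST a,a → push 1,1. Stack: [1, 1]
BINARY_OP + → 1 + 1 = 2. Stack: [2]
LOAD_FAST a → push 1. Stack: [2, 1]
LOAD_CONST → push 4. Stack: [2, 1, 4]
BINARY_OP * → 1 * 4 = 4. Stack: [2, 4]
BINARY_OP + → 2 + 4 = 6. Stack: [6]
STORE_FAST v → v=6. Stack: []
LOAD_FAST_LOAD_FAST v,v → push 6,6. Stack: [6, 6]
BINARY_OP + → 6 + 6 = 12. Stack: [12]
LOAD_CONST → push 2. Stack: [12, 2]
BINARY_OP << → 12 << 2 = 48. Stack: [48]
STORE_FAST n → n=48. Stack: []
LOAD_CONST → push 11. Stack: [11]
LOAD_FAST a → push 1. Stack: [11, 1]
BINARY_OP - → 11 - 1 = 10. Stack: [10]
LOAD_CONST → push 8. Stack: [10, 8]
LOAD_FAST n → push 48. Stack: [10, 8, 48]
BINARY_OP ^ → 8 ^ 48 = 56. Stack: [10, 56]
BINARY_OP + → 10 + 56 = 66. Stack: [66]
STORE_FAST w → w=66. Stack: []
LOAD_FAST v → push 6. Stack: [6]
LOAD_CONST → push 2. Stack: [6, 2]
BINARY_OP - → 6 - 2 = 4. Stack: [4]
LOAD_FAST_LOAD_FAST a,a → push 1,1. Stack: [4, 1, 1]
BINARY_OP // → 1 // 1 = 1. Stack: [4, 1]
BINARY_OP * → 4 * 1 = 4. Stack: [4]
STORE_FAST t → t=4. Stack: []
LOAD_CONST → push 6. Stack: [6]
LOAD_FAST a → push 1. Stack: [6, 1]
BINARY_OP + → 6 + 1 = 7. Stack: [7]
LOAD_CONST → push 15. Stack: [7, 15]
BINARY_OP * → 7 * 15 = 105. Stack: [105]
STORE_FAST z → z=105. Stack: []
LOAD_CONST → push 11. Stack: [11]
LOAD_FAST w → push 66. Stack: [11, 66]
BINARY_OP % → 11 % 66 = 11. Stack: [11]
STORE_FAST n → n=11. Stack: []
LOAD_FAST n → push 11. Stack: [11]
LOAD_CONST → push 6. Stack: [11, 6]
BINARY_OP - → 11 - 6 = 5. Stack: [5]
LOAD_FAST t → push 4. Stack: [5, 4]
BINARY_OP % → 5 % 4 = 1. Stack: [1]
STORE_FAST q → q=1. Stack: []
LOAD_FAST q → push 1. Stack: [1]
RETURN_VALUE → return 1.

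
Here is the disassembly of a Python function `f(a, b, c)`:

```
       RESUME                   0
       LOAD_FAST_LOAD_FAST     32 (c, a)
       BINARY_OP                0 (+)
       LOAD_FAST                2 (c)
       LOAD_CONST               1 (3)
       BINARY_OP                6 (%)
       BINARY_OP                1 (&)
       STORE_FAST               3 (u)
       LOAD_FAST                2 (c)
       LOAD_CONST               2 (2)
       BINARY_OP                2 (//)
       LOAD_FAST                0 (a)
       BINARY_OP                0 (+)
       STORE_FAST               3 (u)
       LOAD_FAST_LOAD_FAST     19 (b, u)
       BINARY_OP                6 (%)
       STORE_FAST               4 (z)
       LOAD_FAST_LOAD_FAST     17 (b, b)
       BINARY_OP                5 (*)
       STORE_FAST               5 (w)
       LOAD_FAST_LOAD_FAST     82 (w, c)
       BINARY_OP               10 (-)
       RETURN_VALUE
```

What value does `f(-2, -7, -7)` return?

LOAD_FAST_LOAD_FAST c,a → push -7,-2. Stack: [-7, -2]
BINARY_OP + → -7 + -2 = -9. Stack: [-9]
LOAD_FAST c → push -7. Stack: [-9, -7]
LOAD_CONST → push 3. Stack: [-9, -7, 3]
BINARY_OP % → -7 % 3 = 2. Stack: [-9, 2]
BINARY_OP & → -9 & 2 = 2. Stack: [2]
STORE_FAST u → u=2. Stack: []
LOAD_FAST c → push -7. Stack: [-7]
LOAD_CONST → push 2. Stack: [-7, 2]
BINARY_OP // → -7 // 2 = -4. Stack: [-4]
LOAD_FAST a → push -2. Stack: [-4, -2]
BINARY_OP + → -4 + -2 = -6. Stack: [-6]
STORE_FAST u → u=-6. Stack: []
LOAD_FAST_LOAD_FAST b,u → push -7,-6. Stack: [-7, -6]
BINARY_OP % → -7 % -6 = -1. Stack: [-1]
STORE_FAST z → z=-1. Stack: []
LOAD_FAST_LOAD_FAST b,b → push -7,-7. Stack: [-7, -7]
BINARY_OP * → -7 * -7 = 49. Stack: [49]
STORE_FAST w → w=49. Stack: []
LOAD_FAST_LOAD_FAST w,c → push 49,-7. Stack: [49, -7]
BINARY_OP - → 49 - -7 = 56. Stack: [56]
RETURN_VALUE → return 56.

56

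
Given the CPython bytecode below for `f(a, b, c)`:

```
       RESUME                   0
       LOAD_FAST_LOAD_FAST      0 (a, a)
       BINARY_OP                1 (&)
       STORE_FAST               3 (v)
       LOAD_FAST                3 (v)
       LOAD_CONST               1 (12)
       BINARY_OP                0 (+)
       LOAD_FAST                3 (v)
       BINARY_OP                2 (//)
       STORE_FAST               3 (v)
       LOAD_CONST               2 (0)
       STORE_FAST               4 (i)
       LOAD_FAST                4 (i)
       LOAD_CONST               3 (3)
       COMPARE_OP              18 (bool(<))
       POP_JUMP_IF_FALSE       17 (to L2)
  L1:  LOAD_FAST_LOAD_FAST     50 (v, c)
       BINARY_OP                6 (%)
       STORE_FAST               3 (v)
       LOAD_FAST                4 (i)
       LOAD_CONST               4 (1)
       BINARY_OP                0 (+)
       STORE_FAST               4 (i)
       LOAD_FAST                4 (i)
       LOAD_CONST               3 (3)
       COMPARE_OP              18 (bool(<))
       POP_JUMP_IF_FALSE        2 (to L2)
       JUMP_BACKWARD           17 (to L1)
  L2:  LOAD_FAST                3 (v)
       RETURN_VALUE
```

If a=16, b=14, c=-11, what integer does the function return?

-10

LOAD_FAST_LOAD_FAST a,a → push 16,16. Stack: [16, 16]
BINARY_OP & → 16 & 16 = 16. Stack: [16]
STORE_FAST v → v=16. Stack: []
LOAD_FAST v → push 16. Stack: [16]
LOAD_CONST → push 12. Stack: [16, 12]
BINARY_OP + → 16 + 12 = 28. Stack: [28]
LOAD_FAST v → push 16. Stack: [28, 16]
BINARY_OP // → 28 // 16 = 1. Stack: [1]
STORE_FAST v → v=1. Stack: []
LOAD_CONST → push 0. Stack: [0]
STORE_FAST i → i=0. Stack: []
LOAD_FAST i → push 0. Stack: [0]
LOAD_CONST → push 3. Stack: [0, 3]
COMPARE_OP bool(<) → 0 vs 3 = True. Stack: [True]
POP_JUMP_IF_FALSE → pop True; no jump. Stack: []
LOAD_FAST_LOAD_FAST v,c → push 1,-11. Stack: [1, -11]
BINARY_OP % → 1 % -11 = -10. Stack: [-10]
STORE_FAST v → v=-10. Stack: []
LOAD_FAST i → push 0. Stack: [0]
LOAD_CONST → push 1. Stack: [0, 1]
BINARY_OP + → 0 + 1 = 1. Stack: [1]
STORE_FAST i → i=1. Stack: []
LOAD_FAST i → push 1. Stack: [1]
LOAD_CONST → push 3. Stack: [1, 3]
COMPARE_OP bool(<) → 1 vs 3 = True. Stack: [True]
POP_JUMP_IF_FALSE → pop True; no jump. Stack: []
LOAD_FAST_LOAD_FAST v,c → push -10,-11. Stack: [-10, -11]
BINARY_OP % → -10 % -11 = -10. Stack: [-10]
STORE_FAST v → v=-10. Stack: []
LOAD_FAST i → push 1. Stack: [1]
LOAD_CONST → push 1. Stack: [1, 1]
BINARY_OP + → 1 + 1 = 2. Stack: [2]
STORE_FAST i → i=2. Stack: []
LOAD_FAST i → push 2. Stack: [2]
LOAD_CONST → push 3. Stack: [2, 3]
COMPARE_OP bool(<) → 2 vs 3 = True. Stack: [True]
POP_JUMP_IF_FALSE → pop True; no jump. Stack: []
LOAD_FAST_LOAD_FAST v,c → push -10,-11. Stack: [-10, -11]
BINARY_OP % → -10 % -11 = -10. Stack: [-10]
STORE_FAST v → v=-10. Stack: []
LOAD_FAST i → push 2. Stack: [2]
LOAD_CONST → push 1. Stack: [2, 1]
BINARY_OP + → 2 + 1 = 3. Stack: [3]
STORE_FAST i → i=3. Stack: []
LOAD_FAST i → push 3. Stack: [3]
LOAD_CONST → push 3. Stack: [3, 3]
COMPARE_OP bool(<) → 3 vs 3 = False. Stack: [False]
POP_JUMP_IF_FALSE → pop False; jump. Stack: []
LOAD_FAST v → push -10. Stack: [-10]
RETURN_VALUE → return -10.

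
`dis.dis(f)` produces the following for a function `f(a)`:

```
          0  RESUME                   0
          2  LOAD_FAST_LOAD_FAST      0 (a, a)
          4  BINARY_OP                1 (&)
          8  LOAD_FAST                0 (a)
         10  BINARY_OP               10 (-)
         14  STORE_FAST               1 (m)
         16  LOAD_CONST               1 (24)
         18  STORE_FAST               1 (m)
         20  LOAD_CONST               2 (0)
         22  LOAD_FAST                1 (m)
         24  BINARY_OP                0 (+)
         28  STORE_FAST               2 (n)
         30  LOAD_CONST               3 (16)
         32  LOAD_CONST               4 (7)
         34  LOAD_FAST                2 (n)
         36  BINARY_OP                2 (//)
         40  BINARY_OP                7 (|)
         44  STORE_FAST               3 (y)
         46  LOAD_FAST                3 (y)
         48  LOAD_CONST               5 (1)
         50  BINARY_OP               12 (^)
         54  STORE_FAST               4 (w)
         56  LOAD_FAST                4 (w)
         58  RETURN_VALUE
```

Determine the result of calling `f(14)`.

17

LOAD_FAST_LOAD_FAST a,a → push 14,14. Stack: [14, 14]
BINARY_OP & → 14 & 14 = 14. Stack: [14]
LOAD_FAST a → push 14. Stack: [14, 14]
BINARY_OP - → 14 - 14 = 0. Stack: [0]
STORE_FAST m → m=0. Stack: []
LOAD_CONST → push 24. Stack: [24]
STORE_FAST m → m=24. Stack: []
LOAD_CONST → push 0. Stack: [0]
LOAD_FAST m → push 24. Stack: [0, 24]
BINARY_OP + → 0 + 24 = 24. Stack: [24]
STORE_FAST n → n=24. Stack: []
LOAD_CONST → push 16. Stack: [16]
LOAD_CONST → push 7. Stack: [16, 7]
LOAD_FAST n → push 24. Stack: [16, 7, 24]
BINARY_OP // → 7 // 24 = 0. Stack: [16, 0]
BINARY_OP | → 16 | 0 = 16. Stack: [16]
STORE_FAST y → y=16. Stack: []
LOAD_FAST y → push 16. Stack: [16]
LOAD_CONST → push 1. Stack: [16, 1]
BINARY_OP ^ → 16 ^ 1 = 17. Stack: [17]
STORE_FAST w → w=17. Stack: []
LOAD_FAST w → push 17. Stack: [17]
RETURN_VALUE → return 17.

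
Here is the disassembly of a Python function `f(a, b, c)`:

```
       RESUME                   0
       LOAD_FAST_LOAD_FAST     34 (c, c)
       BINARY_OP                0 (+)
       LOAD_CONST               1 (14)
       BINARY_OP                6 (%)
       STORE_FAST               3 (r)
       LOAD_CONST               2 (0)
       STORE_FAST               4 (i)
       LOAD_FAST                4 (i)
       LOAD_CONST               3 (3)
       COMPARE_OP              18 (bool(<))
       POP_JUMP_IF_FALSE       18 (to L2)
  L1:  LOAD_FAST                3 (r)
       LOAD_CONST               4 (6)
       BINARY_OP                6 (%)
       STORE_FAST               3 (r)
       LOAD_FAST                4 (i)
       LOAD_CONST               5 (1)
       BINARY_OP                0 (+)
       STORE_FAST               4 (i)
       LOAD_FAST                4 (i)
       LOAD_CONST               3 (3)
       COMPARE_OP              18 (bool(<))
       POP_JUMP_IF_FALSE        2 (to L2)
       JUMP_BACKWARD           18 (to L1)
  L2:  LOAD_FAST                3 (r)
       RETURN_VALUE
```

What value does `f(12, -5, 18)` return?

LOAD_FAST_LOAD_FAST c,c → push 18,18. Stack: [18, 18]
BINARY_OP + → 18 + 18 = 36. Stack: [36]
LOAD_CONST → push 14. Stack: [36, 14]
BINARY_OP % → 36 % 14 = 8. Stack: [8]
STORE_FAST r → r=8. Stack: []
LOAD_CONST → push 0. Stack: [0]
STORE_FAST i → i=0. Stack: []
LOAD_FAST i → push 0. Stack: [0]
LOAD_CONST → push 3. Stack: [0, 3]
COMPARE_OP bool(<) → 0 vs 3 = True. Stack: [True]
POP_JUMP_IF_FALSE → pop True; no jump. Stack: []
LOAD_FAST r → push 8. Stack: [8]
LOAD_CONST → push 6. Stack: [8, 6]
BINARY_OP % → 8 % 6 = 2. Stack: [2]
STORE_FAST r → r=2. Stack: []
LOAD_FAST i → push 0. Stack: [0]
LOAD_CONST → push 1. Stack: [0, 1]
BINARY_OP + → 0 + 1 = 1. Stack: [1]
STORE_FAST i → i=1. Stack: []
LOAD_FAST i → push 1. Stack: [1]
LOAD_CONST → push 3. Stack: [1, 3]
COMPARE_OP bool(<) → 1 vs 3 = True. Stack: [True]
POP_JUMP_IF_FALSE → pop True; no jump. Stack: []
LOAD_FAST r → push 2. Stack: [2]
LOAD_CONST → push 6. Stack: [2, 6]
BINARY_OP % → 2 % 6 = 2. Stack: [2]
STORE_FAST r → r=2. Stack: []
LOAD_FAST i → push 1. Stack: [1]
LOAD_CONST → push 1. Stack: [1, 1]
BINARY_OP + → 1 + 1 = 2. Stack: [2]
STORE_FAST i → i=2. Stack: []
LOAD_FAST i → push 2. Stack: [2]
LOAD_CONST → push 3. Stack: [2, 3]
COMPARE_OP bool(<) → 2 vs 3 = True. Stack: [True]
POP_JUMP_IF_FALSE → pop True; no jump. Stack: []
LOAD_FAST r → push 2. Stack: [2]
LOAD_CONST → push 6. Stack: [2, 6]
BINARY_OP % → 2 % 6 = 2. Stack: [2]
STORE_FAST r → r=2. Stack: []
LOAD_FAST i → push 2. Stack: [2]
LOAD_CONST → push 1. Stack: [2, 1]
BINARY_OP + → 2 + 1 = 3. Stack: [3]
STORE_FAST i → i=3. Stack: []
LOAD_FAST i → push 3. Stack: [3]
LOAD_CONST → push 3. Stack: [3, 3]
COMPARE_OP bool(<) → 3 vs 3 = False. Stack: [False]
POP_JUMP_IF_FALSE → pop False; jump. Stack: []
LOAD_FAST r → push 2. Stack: [2]
RETURN_VALUE → return 2.

2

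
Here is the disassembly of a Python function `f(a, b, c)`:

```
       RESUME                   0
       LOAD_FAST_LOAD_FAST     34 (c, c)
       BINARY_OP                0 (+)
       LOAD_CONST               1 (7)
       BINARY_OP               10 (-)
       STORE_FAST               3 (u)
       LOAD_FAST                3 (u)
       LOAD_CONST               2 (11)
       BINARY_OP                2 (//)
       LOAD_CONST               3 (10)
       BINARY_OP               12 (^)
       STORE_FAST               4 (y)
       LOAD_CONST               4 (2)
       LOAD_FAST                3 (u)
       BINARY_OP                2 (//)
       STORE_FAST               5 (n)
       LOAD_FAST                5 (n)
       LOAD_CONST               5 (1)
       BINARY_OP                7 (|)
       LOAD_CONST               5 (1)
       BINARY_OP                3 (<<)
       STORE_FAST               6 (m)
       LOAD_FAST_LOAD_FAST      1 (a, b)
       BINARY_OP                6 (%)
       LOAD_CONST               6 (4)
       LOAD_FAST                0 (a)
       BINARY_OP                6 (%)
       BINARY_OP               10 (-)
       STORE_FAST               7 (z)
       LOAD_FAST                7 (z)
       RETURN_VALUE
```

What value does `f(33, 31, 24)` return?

LOAD_FAST_LOAD_FAST c,c → push 24,24. Stack: [24, 24]
BINARY_OP + → 24 + 24 = 48. Stack: [48]
LOAD_CONST → push 7. Stack: [48, 7]
BINARY_OP - → 48 - 7 = 41. Stack: [41]
STORE_FAST u → u=41. Stack: []
LOAD_FAST u → push 41. Stack: [41]
LOAD_CONST → push 11. Stack: [41, 11]
BINARY_OP // → 41 // 11 = 3. Stack: [3]
LOAD_CONST → push 10. Stack: [3, 10]
BINARY_OP ^ → 3 ^ 10 = 9. Stack: [9]
STORE_FAST y → y=9. Stack: []
LOAD_CONST → push 2. Stack: [2]
LOAD_FAST u → push 41. Stack: [2, 41]
BINARY_OP // → 2 // 41 = 0. Stack: [0]
STORE_FAST n → n=0. Stack: []
LOAD_FAST n → push 0. Stack: [0]
LOAD_CONST → push 1. Stack: [0, 1]
BINARY_OP | → 0 | 1 = 1. Stack: [1]
LOAD_CONST → push 1. Stack: [1, 1]
BINARY_OP << → 1 << 1 = 2. Stack: [2]
STORE_FAST m → m=2. Stack: []
LOAD_FAST_LOAD_FAST a,b → push 33,31. Stack: [33, 31]
BINARY_OP % → 33 % 31 = 2. Stack: [2]
LOAD_CONST → push 4. Stack: [2, 4]
LOAD_FAST a → push 33. Stack: [2, 4, 33]
BINARY_OP % → 4 % 33 = 4. Stack: [2, 4]
BINARY_OP - → 2 - 4 = -2. Stack: [-2]
STORE_FAST z → z=-2. Stack: []
LOAD_FAST z → push -2. Stack: [-2]
RETURN_VALUE → return -2.

-2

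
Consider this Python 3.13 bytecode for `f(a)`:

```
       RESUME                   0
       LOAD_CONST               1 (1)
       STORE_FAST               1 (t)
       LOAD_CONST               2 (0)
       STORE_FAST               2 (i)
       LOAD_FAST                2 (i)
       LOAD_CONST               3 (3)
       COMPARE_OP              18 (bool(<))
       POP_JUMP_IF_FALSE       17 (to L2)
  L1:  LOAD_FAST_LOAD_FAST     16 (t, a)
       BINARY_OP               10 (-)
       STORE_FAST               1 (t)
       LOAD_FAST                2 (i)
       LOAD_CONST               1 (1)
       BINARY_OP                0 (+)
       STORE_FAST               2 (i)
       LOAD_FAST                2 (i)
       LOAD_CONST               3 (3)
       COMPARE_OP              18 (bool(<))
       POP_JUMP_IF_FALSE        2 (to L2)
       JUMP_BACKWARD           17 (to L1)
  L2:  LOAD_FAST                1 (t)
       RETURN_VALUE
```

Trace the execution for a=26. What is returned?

LOAD_CONST → push 1. Stack: [1]
STORE_FAST t → t=1. Stack: []
LOAD_CONST → push 0. Stack: [0]
STORE_FAST i → i=0. Stack: []
LOAD_FAST i → push 0. Stack: [0]
LOAD_CONST → push 3. Stack: [0, 3]
COMPARE_OP bool(<) → 0 vs 3 = True. Stack: [True]
POP_JUMP_IF_FALSE → pop True; no jump. Stack: []
LOAD_FAST_LOAD_FAST t,a → push 1,26. Stack: [1, 26]
BINARY_OP - → 1 - 26 = -25. Stack: [-25]
STORE_FAST t → t=-25. Stack: []
LOAD_FAST i → push 0. Stack: [0]
LOAD_CONST → push 1. Stack: [0, 1]
BINARY_OP + → 0 + 1 = 1. Stack: [1]
STORE_FAST i → i=1. Stack: []
LOAD_FAST i → push 1. Stack: [1]
LOAD_CONST → push 3. Stack: [1, 3]
COMPARE_OP bool(<) → 1 vs 3 = True. Stack: [True]
POP_JUMP_IF_FALSE → pop True; no jump. Stack: []
LOAD_FAST_LOAD_FAST t,a → push -25,26. Stack: [-25, 26]
BINARY_OP - → -25 - 26 = -51. Stack: [-51]
STORE_FAST t → t=-51. Stack: []
LOAD_FAST i → push 1. Stack: [1]
LOAD_CONST → push 1. Stack: [1, 1]
BINARY_OP + → 1 + 1 = 2. Stack: [2]
STORE_FAST i → i=2. Stack: []
LOAD_FAST i → push 2. Stack: [2]
LOAD_CONST → push 3. Stack: [2, 3]
COMPARE_OP bool(<) → 2 vs 3 = True. Stack: [True]
POP_JUMP_IF_FALSE → pop True; no jump. Stack: []
LOAD_FAST_LOAD_FAST t,a → push -51,26. Stack: [-51, 26]
BINARY_OP - → -51 - 26 = -77. Stack: [-77]
STORE_FAST t → t=-77. Stack: []
LOAD_FAST i → push 2. Stack: [2]
LOAD_CONST → push 1. Stack: [2, 1]
BINARY_OP + → 2 + 1 = 3. Stack: [3]
STORE_FAST i → i=3. Stack: []
LOAD_FAST i → push 3. Stack: [3]
LOAD_CONST → push 3. Stack: [3, 3]
COMPARE_OP bool(<) → 3 vs 3 = False. Stack: [False]
POP_JUMP_IF_FALSE → pop False; jump. Stack: []
LOAD_FAST t → push -77. Stack: [-77]
RETURN_VALUE → return -77.

-77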